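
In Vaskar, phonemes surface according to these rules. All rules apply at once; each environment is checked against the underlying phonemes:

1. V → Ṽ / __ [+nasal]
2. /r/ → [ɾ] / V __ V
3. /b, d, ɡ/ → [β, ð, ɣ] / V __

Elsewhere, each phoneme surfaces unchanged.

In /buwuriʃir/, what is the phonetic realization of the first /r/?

[ɾ]

/r/ meets the environment for rule 2 (between two vowels) → [ɾ].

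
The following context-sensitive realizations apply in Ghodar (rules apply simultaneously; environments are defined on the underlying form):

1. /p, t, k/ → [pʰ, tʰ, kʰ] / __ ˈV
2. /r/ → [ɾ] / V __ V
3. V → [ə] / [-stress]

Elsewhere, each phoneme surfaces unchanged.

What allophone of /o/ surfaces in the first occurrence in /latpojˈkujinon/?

Rule 3 applies to /o/ (between /p/ and /j/: in an unstressed syllable) → [ə].

[ə]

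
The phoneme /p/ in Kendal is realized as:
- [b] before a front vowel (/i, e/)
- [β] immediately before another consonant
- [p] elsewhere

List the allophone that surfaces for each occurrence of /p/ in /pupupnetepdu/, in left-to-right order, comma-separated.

[p], [p], [β], [β]

Occurrence 1 (position 1): no conditioning environment matches → elsewhere allophone [p].
Occurrence 2 (position 3): no conditioning environment matches → elsewhere allophone [p].
Occurrence 3 (position 5): immediately before another consonant → [β].
Occurrence 4 (position 10): immediately before another consonant → [β].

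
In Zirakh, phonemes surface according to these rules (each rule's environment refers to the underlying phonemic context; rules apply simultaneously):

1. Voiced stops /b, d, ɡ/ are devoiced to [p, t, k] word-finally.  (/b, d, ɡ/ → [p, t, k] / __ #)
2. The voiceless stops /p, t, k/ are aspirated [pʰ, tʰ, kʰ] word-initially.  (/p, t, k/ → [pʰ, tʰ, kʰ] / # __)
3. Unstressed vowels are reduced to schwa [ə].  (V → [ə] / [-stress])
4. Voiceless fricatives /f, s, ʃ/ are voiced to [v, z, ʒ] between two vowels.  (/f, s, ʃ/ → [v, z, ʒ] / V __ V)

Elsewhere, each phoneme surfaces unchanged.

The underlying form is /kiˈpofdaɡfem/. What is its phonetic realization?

[kʰəˈpofdəɡfəm]

/k/ (word-initial): word-initially, so rule 2 applies → [kʰ].
/i/ meets the environment for rule 3 (in an unstressed syllable) → [ə].
/p/ — between /i/ and /o/; rule 2 does not apply here → [p].
/o/ (between /p/ and /f/) is in the target of rule 3 but the environment (in an unstressed syllable) is not met → [o].
/f/ — between /o/ and /d/; rule 4 does not apply here → [f].
/d/ (between /f/ and /a/) fails the environment for rule 1, so it stays [d].
/a/ — between /d/ and /ɡ/, in an unstressed syllable — surfaces as [ə] (rule 3).
/ɡ/ — between /a/ and /f/; rule 1 does not apply here → [ɡ].
/f/ (between /ɡ/ and /e/) fails the environment for rule 4, so it stays [f].
/e/ meets the environment for rule 3 (in an unstressed syllable) → [ə].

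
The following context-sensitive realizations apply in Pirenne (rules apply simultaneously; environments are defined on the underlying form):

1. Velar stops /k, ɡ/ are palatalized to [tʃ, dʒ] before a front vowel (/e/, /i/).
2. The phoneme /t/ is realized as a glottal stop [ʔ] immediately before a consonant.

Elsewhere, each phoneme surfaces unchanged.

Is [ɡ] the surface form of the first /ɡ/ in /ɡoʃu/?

/ɡ/ (word-initial): rule 1 targets it, but not before a front vowel → unchanged [ɡ].
The actual realization is [ɡ], which matches [ɡ].

Yes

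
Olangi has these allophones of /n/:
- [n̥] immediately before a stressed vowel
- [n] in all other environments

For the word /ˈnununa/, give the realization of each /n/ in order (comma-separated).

Occurrence 1 (position 1): immediately before a stressed vowel → [n̥].
Occurrence 2 (position 3): no conditioning environment matches → elsewhere allophone [n].
Occurrence 3 (position 5): no conditioning environment matches → elsewhere allophone [n].

[n̥], [n], [n]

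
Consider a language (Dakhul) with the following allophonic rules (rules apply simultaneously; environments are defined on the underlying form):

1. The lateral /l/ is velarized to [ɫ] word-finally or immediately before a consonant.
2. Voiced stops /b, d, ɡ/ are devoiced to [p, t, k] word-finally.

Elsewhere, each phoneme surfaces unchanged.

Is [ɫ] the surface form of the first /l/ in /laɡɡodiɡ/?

No

/l/ (word-initial) fails the environment for rule 1, so it stays [l].
The actual realization is [l], not [ɫ].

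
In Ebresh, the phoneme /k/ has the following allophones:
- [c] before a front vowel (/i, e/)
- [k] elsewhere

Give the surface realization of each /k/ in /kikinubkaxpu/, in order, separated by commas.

Occurrence 1 (position 1): before a front vowel → [c].
Occurrence 2 (position 3): before a front vowel → [c].
Occurrence 3 (position 8): no conditioning environment matches → elsewhere allophone [k].

[c], [c], [k]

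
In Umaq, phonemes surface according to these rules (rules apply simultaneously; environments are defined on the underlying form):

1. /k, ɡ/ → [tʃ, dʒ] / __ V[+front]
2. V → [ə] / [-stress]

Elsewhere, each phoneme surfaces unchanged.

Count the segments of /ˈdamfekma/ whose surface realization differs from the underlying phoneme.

2

Segments that undergo a rule: /e/ → [ə] (rule 2); /a/ → [ə] (rule 2).
All other segments surface unchanged.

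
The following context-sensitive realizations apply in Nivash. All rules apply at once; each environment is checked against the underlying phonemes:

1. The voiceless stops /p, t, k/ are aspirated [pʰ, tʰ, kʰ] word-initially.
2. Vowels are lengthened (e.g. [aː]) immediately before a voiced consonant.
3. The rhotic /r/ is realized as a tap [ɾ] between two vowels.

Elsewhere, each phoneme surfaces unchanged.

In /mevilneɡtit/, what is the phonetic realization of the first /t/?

/t/ — between /ɡ/ and /i/; rule 1 does not apply here → [t].

[t]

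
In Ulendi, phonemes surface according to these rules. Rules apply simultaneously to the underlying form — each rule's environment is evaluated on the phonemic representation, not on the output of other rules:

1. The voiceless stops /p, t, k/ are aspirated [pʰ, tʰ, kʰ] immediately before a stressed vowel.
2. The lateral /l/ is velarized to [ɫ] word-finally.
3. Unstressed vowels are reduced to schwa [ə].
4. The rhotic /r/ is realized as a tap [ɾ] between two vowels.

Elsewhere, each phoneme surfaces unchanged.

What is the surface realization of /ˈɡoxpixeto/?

[ˈɡoxpəxətə]

/ɡ/ stays [ɡ].
/o/ (between /ɡ/ and /x/) fails the environment for rule 3, so it stays [o].
/x/ (between /o/ and /p/): no rule targets it → [x].
/p/ — between /x/ and /i/; rule 1 does not apply here → [p].
/i/ (between /p/ and /x/) occurs in an unstressed syllable → [ə] by rule 3.
/x/ (between /i/ and /e/) is unaffected → [x].
Rule 3 applies to /e/ (between /x/ and /t/: in an unstressed syllable) → [ə].
/t/ (between /e/ and /o/): rule 1 targets it, but not immediately before a stressed vowel → unchanged [t].
/o/ — word-final, in an unstressed syllable — surfaces as [ə] (rule 3).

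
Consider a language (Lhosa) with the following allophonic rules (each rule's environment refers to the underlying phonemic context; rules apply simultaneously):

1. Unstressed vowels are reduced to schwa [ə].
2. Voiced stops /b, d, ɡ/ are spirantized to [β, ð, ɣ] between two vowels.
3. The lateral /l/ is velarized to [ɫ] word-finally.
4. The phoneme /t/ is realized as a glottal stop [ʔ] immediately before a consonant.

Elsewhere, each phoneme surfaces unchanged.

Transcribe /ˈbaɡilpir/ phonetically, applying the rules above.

[ˈbaɣəlpər]

/b/ (word-initial) fails the environment for rule 2, so it stays [b].
/a/ (between /b/ and /ɡ/): rule 1 targets it, but not in an unstressed syllable → unchanged [a].
/ɡ/ meets the environment for rule 2 (between two vowels) → [ɣ].
/i/ meets the environment for rule 1 (in an unstressed syllable) → [ə].
/l/ (between /i/ and /p/) fails the environment for rule 3, so it stays [l].
/p/ — not in any rule's target class → [p].
/i/ (between /p/ and /r/): in an unstressed syllable, so rule 1 applies → [ə].
/r/ (word-final) is unaffected → [r].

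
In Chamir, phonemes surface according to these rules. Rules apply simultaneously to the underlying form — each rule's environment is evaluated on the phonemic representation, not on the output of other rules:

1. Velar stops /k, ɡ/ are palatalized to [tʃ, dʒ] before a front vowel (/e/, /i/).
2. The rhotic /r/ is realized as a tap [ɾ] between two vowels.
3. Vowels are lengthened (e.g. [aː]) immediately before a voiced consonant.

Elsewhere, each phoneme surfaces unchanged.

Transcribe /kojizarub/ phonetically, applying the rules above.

/k/ (word-initial) is in the target of rule 1 but the environment (before a front vowel) is not met → [k].
Rule 3 applies to /o/ (between /k/ and /j/: before a voiced consonant) → [oː].
/j/ (between /o/ and /i/) is unaffected → [j].
/i/ — between /j/ and /z/, before a voiced consonant — surfaces as [iː] (rule 3).
/z/ stays [z].
/a/ meets the environment for rule 3 (before a voiced consonant) → [aː].
/r/ (between /a/ and /u/) occurs between two vowels → [ɾ] by rule 2.
/u/ meets the environment for rule 3 (before a voiced consonant) → [uː].
/b/ (word-final): no rule targets it → [b].

[koːjiːzaːɾuːb]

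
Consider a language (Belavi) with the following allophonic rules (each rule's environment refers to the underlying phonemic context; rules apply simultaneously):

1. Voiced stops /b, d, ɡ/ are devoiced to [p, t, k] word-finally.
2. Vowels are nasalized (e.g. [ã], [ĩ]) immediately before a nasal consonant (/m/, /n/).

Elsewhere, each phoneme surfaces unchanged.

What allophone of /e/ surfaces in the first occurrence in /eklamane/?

/e/ (word-initial) is in the target of rule 2 but the environment (before a nasal consonant) is not met → [e].

[e]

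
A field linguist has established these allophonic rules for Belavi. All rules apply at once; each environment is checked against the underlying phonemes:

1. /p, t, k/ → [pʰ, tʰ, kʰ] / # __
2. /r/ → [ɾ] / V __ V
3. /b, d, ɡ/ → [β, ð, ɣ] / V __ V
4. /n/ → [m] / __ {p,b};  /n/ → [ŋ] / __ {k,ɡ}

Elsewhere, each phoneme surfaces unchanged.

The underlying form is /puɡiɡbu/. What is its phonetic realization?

[pʰuɣiɡbu]

/p/ (word-initial) occurs word-initially → [pʰ] by rule 1.
/ɡ/ (between /u/ and /i/): between two vowels, so rule 3 applies → [ɣ].
/ɡ/ (between /i/ and /b/) fails the environment for rule 3, so it stays [ɡ].
/b/ — between /ɡ/ and /u/; rule 3 does not apply here → [b].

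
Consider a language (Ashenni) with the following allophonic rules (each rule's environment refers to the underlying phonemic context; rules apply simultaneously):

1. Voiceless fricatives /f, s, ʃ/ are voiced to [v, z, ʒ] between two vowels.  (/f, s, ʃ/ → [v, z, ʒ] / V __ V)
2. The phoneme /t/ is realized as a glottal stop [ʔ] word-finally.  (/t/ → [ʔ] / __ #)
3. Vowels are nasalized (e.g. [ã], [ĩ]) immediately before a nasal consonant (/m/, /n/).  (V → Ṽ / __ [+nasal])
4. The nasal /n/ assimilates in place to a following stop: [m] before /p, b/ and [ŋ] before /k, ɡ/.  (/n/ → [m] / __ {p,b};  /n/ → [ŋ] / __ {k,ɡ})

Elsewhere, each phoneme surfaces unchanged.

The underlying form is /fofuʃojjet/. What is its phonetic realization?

[fovuʒojjeʔ]

/f/ (word-initial): rule 1 targets it, but not between two vowels → unchanged [f].
/o/ — between /f/ and /f/; rule 3 does not apply here → [o].
/f/ meets the environment for rule 1 (between two vowels) → [v].
/u/ (between /f/ and /ʃ/) is in the target of rule 3 but the environment (before a nasal consonant) is not met → [u].
/ʃ/ meets the environment for rule 1 (between two vowels) → [ʒ].
/o/ (between /ʃ/ and /j/) fails the environment for rule 3, so it stays [o].
/e/ (between /j/ and /t/) fails the environment for rule 3, so it stays [e].
/t/ — word-final, word-finally — surfaces as [ʔ] (rule 2).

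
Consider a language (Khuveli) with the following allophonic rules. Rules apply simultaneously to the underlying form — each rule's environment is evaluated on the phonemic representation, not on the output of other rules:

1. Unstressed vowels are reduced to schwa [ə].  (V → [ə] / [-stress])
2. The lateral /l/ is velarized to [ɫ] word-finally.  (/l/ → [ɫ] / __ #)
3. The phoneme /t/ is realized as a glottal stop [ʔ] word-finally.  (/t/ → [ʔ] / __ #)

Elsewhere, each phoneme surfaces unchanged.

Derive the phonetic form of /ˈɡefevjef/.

/ɡ/ stays [ɡ].
/e/ (between /ɡ/ and /f/): rule 1 targets it, but not in an unstressed syllable → unchanged [e].
/f/ (between /e/ and /e/) is unaffected → [f].
Rule 1 applies to /e/ (between /f/ and /v/: in an unstressed syllable) → [ə].
/v/ stays [v].
/j/ (between /v/ and /e/) is unaffected → [j].
/e/ — between /j/ and /f/, in an unstressed syllable — surfaces as [ə] (rule 1).
/f/ — not in any rule's target class → [f].

[ˈɡefəvjəf]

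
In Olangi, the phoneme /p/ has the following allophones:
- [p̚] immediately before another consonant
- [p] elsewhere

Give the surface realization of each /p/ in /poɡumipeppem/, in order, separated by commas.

Occurrence 1 (position 1): no conditioning environment matches → elsewhere allophone [p].
Occurrence 2 (position 7): no conditioning environment matches → elsewhere allophone [p].
Occurrence 3 (position 9): immediately before another consonant → [p̚].
Occurrence 4 (position 10): no conditioning environment matches → elsewhere allophone [p].

[p], [p], [p̚], [p]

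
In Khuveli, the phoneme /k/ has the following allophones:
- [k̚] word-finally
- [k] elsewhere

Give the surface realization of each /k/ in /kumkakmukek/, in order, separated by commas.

[k], [k], [k], [k], [k̚]

Occurrence 1 (position 1): no conditioning environment matches → elsewhere allophone [k].
Occurrence 2 (position 4): no conditioning environment matches → elsewhere allophone [k].
Occurrence 3 (position 6): no conditioning environment matches → elsewhere allophone [k].
Occurrence 4 (position 9): no conditioning environment matches → elsewhere allophone [k].
Occurrence 5 (position 11): word-finally → [k̚].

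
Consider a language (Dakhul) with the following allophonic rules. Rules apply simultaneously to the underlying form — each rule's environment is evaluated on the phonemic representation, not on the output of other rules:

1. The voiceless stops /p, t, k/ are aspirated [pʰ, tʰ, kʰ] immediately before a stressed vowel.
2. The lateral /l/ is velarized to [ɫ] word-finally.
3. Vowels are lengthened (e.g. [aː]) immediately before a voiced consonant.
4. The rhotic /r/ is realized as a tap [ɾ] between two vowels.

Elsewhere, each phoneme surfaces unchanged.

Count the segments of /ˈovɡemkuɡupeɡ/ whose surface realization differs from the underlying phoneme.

Segments that undergo a rule: /o/ → [oː] (rule 3); /e/ → [eː] (rule 3); /u/ → [uː] (rule 3); /e/ → [eː] (rule 3).
All other segments surface unchanged.

4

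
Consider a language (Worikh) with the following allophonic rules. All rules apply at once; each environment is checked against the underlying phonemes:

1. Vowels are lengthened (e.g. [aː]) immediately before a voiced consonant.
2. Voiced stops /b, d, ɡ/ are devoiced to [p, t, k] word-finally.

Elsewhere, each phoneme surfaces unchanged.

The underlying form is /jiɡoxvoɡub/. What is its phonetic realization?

[jiːɡoxvoːɡuːp]

/j/ stays [j].
/i/ (between /j/ and /ɡ/): before a voiced consonant, so rule 1 applies → [iː].
/ɡ/ (between /i/ and /o/) is in the target of rule 2 but the environment (word-finally) is not met → [ɡ].
/o/ (between /ɡ/ and /x/): rule 1 targets it, but not before a voiced consonant → unchanged [o].
/x/ (between /o/ and /v/) is unaffected → [x].
/v/ (between /x/ and /o/): no rule targets it → [v].
Rule 1 applies to /o/ (between /v/ and /ɡ/: before a voiced consonant) → [oː].
/ɡ/ (between /o/ and /u/): rule 2 targets it, but not word-finally → unchanged [ɡ].
Rule 1 applies to /u/ (between /ɡ/ and /b/: before a voiced consonant) → [uː].
/b/ (word-final) occurs word-finally → [p] by rule 2.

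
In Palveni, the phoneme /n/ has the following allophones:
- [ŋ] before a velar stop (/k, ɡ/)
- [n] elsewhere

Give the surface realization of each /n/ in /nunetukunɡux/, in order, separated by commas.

[n], [n], [ŋ]

Occurrence 1 (position 1): no conditioning environment matches → elsewhere allophone [n].
Occurrence 2 (position 3): no conditioning environment matches → elsewhere allophone [n].
Occurrence 3 (position 9): before a velar stop → [ŋ].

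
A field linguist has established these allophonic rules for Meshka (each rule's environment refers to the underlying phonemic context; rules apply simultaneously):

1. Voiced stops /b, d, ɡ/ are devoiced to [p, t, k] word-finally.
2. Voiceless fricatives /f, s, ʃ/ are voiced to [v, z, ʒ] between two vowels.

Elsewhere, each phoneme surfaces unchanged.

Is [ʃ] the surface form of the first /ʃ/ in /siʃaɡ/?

No

/ʃ/ meets the environment for rule 2 (between two vowels) → [ʒ].
The actual realization is [ʒ], not [ʃ].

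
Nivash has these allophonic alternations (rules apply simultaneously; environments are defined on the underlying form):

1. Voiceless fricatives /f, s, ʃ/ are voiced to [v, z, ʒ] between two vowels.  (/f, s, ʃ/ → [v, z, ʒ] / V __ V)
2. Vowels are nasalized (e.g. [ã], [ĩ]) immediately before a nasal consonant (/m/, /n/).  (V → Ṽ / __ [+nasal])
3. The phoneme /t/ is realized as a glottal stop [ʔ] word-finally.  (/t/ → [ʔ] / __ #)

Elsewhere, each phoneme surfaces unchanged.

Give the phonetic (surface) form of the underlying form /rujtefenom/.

[rujtevẽnõm]

/r/ stays [r].
/u/ (between /r/ and /j/): rule 2 targets it, but not before a nasal consonant → unchanged [u].
/j/ (between /u/ and /t/): no rule targets it → [j].
/t/ (between /j/ and /e/) is in the target of rule 3 but the environment (word-finally) is not met → [t].
/e/ — between /t/ and /f/; rule 2 does not apply here → [e].
/f/ — between /e/ and /e/, between two vowels — surfaces as [v] (rule 1).
/e/ (between /f/ and /n/) occurs before a nasal consonant → [ẽ] by rule 2.
/n/ — not in any rule's target class → [n].
/o/ meets the environment for rule 2 (before a nasal consonant) → [õ].
/m/ stays [m].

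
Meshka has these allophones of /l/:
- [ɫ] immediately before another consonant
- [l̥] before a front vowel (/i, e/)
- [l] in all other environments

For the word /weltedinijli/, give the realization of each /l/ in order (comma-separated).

[ɫ], [l̥]

Occurrence 1 (position 3): immediately before another consonant → [ɫ].
Occurrence 2 (position 11): before a front vowel (/i, e/) → [l̥].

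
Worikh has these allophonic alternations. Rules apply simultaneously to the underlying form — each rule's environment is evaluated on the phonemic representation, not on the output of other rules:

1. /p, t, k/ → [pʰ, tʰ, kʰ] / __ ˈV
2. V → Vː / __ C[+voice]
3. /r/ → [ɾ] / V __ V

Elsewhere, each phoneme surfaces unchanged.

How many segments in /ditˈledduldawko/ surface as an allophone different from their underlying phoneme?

Segments that undergo a rule: /e/ → [eː] (rule 2); /u/ → [uː] (rule 2); /a/ → [aː] (rule 2).
All other segments surface unchanged.

3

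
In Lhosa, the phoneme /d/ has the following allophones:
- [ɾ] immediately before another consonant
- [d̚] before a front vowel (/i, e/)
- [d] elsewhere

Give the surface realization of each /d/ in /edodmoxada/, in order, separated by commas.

Occurrence 1 (position 2): no conditioning environment matches → elsewhere allophone [d].
Occurrence 2 (position 4): immediately before another consonant → [ɾ].
Occurrence 3 (position 9): no conditioning environment matches → elsewhere allophone [d].

[d], [ɾ], [d]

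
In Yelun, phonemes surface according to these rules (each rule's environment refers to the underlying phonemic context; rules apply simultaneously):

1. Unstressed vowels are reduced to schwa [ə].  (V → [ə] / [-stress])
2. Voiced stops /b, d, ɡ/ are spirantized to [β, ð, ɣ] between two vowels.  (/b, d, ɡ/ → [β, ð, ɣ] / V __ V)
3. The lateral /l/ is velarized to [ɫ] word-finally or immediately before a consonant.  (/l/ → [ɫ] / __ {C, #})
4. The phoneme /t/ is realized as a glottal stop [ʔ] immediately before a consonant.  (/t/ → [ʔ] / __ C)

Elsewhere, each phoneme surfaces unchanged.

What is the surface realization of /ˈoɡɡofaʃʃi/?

[ˈoɡɡəfəʃʃə]

/o/ — word-initial; rule 1 does not apply here → [o].
/ɡ/ — between /o/ and /ɡ/; rule 2 does not apply here → [ɡ].
/ɡ/ — between /ɡ/ and /o/; rule 2 does not apply here → [ɡ].
/o/ — between /ɡ/ and /f/, in an unstressed syllable — surfaces as [ə] (rule 1).
/f/ (between /o/ and /a/): no rule targets it → [f].
Rule 1 applies to /a/ (between /f/ and /ʃ/: in an unstressed syllable) → [ə].
/ʃ/ (between /a/ and /ʃ/): no rule targets it → [ʃ].
/ʃ/ (between /ʃ/ and /i/) is unaffected → [ʃ].
/i/ meets the environment for rule 1 (in an unstressed syllable) → [ə].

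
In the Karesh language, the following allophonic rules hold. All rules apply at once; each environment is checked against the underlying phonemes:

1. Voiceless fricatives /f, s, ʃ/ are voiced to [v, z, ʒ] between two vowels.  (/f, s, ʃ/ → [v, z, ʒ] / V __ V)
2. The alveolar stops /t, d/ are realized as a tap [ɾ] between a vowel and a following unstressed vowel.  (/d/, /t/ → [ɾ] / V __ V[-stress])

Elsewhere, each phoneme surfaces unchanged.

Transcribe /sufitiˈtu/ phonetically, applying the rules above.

/s/ — word-initial; rule 1 does not apply here → [s].
/u/ (between /s/ and /f/) is unaffected → [u].
/f/ (between /u/ and /i/) occurs between two vowels → [v] by rule 1.
/i/ (between /f/ and /t/) is unaffected → [i].
/t/ — between /i/ and /i/, between a vowel and a following unstressed vowel — surfaces as [ɾ] (rule 2).
/i/ (between /t/ and /t/) is unaffected → [i].
/t/ (between /i/ and /u/) is in the target of rule 2 but the environment (between a vowel and a following unstressed vowel) is not met → [t].
/u/ — not in any rule's target class → [u].

[suviɾiˈtu]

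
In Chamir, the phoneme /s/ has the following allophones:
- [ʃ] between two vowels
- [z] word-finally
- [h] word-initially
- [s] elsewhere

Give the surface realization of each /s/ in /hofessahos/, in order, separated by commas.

[s], [s], [z]

Occurrence 1 (position 5): no conditioning environment matches → elsewhere allophone [s].
Occurrence 2 (position 6): no conditioning environment matches → elsewhere allophone [s].
Occurrence 3 (position 10): word-finally → [z].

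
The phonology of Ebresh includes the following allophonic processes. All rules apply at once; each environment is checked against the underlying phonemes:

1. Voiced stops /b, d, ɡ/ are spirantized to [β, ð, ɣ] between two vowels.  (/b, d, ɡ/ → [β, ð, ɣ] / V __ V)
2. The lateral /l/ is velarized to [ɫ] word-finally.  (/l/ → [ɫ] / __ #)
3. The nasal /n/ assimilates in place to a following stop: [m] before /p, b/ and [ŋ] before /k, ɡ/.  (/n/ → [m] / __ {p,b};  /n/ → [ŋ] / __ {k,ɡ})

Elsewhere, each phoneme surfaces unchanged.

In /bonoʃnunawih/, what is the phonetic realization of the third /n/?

[n]

/n/ (between /u/ and /a/) fails the environment for rule 3, so it stays [n].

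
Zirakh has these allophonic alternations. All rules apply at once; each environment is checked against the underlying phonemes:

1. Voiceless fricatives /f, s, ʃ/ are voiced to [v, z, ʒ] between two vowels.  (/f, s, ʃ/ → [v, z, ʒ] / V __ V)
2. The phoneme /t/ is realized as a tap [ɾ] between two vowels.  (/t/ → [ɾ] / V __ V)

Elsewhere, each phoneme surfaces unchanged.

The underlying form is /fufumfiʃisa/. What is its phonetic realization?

/f/ — word-initial; rule 1 does not apply here → [f].
/u/ (between /f/ and /f/) is unaffected → [u].
Rule 1 applies to /f/ (between /u/ and /u/: between two vowels) → [v].
/u/ stays [u].
/m/ — not in any rule's target class → [m].
/f/ (between /m/ and /i/) is in the target of rule 1 but the environment (between two vowels) is not met → [f].
/i/ — not in any rule's target class → [i].
/ʃ/ meets the environment for rule 1 (between two vowels) → [ʒ].
/i/ stays [i].
/s/ — between /i/ and /a/, between two vowels — surfaces as [z] (rule 1).
/a/ (word-final): no rule targets it → [a].

[fuvumfiʒiza]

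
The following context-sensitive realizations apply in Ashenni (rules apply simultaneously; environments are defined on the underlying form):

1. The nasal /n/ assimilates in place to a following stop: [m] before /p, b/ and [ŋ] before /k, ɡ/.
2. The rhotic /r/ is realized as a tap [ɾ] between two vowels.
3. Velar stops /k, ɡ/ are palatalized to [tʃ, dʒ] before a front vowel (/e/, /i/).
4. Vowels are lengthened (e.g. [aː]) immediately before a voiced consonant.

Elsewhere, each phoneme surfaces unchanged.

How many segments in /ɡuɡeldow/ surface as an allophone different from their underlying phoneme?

Segments that undergo a rule: /u/ → [uː] (rule 4); /ɡ/ → [dʒ] (rule 3); /e/ → [eː] (rule 4); /o/ → [oː] (rule 4).
All other segments surface unchanged.

4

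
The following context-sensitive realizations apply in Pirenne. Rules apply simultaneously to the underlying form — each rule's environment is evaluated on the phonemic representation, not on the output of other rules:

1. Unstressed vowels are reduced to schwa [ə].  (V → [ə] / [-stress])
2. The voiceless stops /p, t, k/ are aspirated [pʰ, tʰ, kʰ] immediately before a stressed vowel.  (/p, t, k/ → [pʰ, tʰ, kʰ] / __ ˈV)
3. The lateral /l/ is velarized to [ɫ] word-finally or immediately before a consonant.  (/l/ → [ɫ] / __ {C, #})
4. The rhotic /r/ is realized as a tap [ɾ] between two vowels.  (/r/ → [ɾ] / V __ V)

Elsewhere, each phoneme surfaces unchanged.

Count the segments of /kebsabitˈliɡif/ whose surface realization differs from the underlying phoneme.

Segments that undergo a rule: /e/ → [ə] (rule 1); /a/ → [ə] (rule 1); /i/ → [ə] (rule 1); /i/ → [ə] (rule 1).
All other segments surface unchanged.

4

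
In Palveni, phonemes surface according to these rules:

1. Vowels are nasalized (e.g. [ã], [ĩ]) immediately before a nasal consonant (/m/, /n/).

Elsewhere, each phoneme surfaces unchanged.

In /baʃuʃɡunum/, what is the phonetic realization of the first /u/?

[u]

/u/ (between /ʃ/ and /ʃ/) is in the target of rule 1 but the environment (before a nasal consonant) is not met → [u].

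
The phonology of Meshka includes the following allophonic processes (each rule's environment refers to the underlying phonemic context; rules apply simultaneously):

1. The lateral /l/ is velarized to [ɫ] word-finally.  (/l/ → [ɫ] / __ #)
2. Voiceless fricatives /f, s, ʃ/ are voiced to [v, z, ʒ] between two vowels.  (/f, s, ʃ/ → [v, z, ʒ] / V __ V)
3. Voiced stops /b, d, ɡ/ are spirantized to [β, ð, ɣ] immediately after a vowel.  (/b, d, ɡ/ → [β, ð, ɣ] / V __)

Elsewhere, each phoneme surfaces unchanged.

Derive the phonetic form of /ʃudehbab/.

/ʃ/ — word-initial; rule 2 does not apply here → [ʃ].
/d/ (between /u/ and /e/): immediately after a vowel, so rule 3 applies → [ð].
/b/ (between /h/ and /a/) is in the target of rule 3 but the environment (immediately after a vowel) is not met → [b].
/b/ (word-final) occurs immediately after a vowel → [β] by rule 3.

[ʃuðehbaβ]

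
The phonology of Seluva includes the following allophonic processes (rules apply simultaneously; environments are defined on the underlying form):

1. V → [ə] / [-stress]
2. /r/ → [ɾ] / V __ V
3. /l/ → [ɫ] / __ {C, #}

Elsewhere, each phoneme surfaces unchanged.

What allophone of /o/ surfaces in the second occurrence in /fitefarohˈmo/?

/o/ (word-final) is in the target of rule 1 but the environment (in an unstressed syllable) is not met → [o].

[o]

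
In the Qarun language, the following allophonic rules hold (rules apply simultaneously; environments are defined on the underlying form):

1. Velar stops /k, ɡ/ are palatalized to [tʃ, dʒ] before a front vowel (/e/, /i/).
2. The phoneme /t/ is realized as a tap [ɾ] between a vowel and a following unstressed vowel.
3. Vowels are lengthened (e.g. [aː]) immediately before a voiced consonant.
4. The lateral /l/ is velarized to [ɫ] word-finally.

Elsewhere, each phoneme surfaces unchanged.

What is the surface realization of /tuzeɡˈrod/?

/t/ (word-initial) fails the environment for rule 2, so it stays [t].
/u/ (between /t/ and /z/) occurs before a voiced consonant → [uː] by rule 3.
/z/ (between /u/ and /e/) is unaffected → [z].
/e/ (between /z/ and /ɡ/) occurs before a voiced consonant → [eː] by rule 3.
/ɡ/ — between /e/ and /r/; rule 1 does not apply here → [ɡ].
/r/ (between /ɡ/ and /o/) is unaffected → [r].
/o/ meets the environment for rule 3 (before a voiced consonant) → [oː].
/d/ (word-final) is unaffected → [d].

[tuːzeːɡˈroːd]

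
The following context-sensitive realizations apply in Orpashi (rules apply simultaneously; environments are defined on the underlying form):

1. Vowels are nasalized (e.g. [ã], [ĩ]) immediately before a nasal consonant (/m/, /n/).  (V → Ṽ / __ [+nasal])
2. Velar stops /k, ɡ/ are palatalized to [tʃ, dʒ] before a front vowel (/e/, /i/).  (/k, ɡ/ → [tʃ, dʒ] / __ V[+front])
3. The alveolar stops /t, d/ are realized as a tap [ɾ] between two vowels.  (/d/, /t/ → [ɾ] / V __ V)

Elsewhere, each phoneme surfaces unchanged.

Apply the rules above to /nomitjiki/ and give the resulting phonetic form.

/n/ — not in any rule's target class → [n].
/o/ (between /n/ and /m/): before a nasal consonant, so rule 1 applies → [õ].
/m/ stays [m].
/i/ (between /m/ and /t/): rule 1 targets it, but not before a nasal consonant → unchanged [i].
/t/ (between /i/ and /j/) fails the environment for rule 3, so it stays [t].
/j/ (between /t/ and /i/) is unaffected → [j].
/i/ (between /j/ and /k/): rule 1 targets it, but not before a nasal consonant → unchanged [i].
/k/ (between /i/ and /i/): before a front vowel, so rule 2 applies → [tʃ].
/i/ (word-final): rule 1 targets it, but not before a nasal consonant → unchanged [i].

[nõmitjitʃi]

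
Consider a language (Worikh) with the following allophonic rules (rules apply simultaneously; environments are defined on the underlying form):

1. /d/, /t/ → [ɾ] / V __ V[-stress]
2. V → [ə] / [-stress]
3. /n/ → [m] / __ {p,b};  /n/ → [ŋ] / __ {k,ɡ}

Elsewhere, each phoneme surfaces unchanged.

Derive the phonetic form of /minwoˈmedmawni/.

/m/ — not in any rule's target class → [m].
/i/ (between /m/ and /n/): in an unstressed syllable, so rule 2 applies → [ə].
/n/ (between /i/ and /w/): rule 3 targets it, but not before a labial or velar stop → unchanged [n].
/w/ stays [w].
Rule 2 applies to /o/ (between /w/ and /m/: in an unstressed syllable) → [ə].
/m/ — not in any rule's target class → [m].
/e/ (between /m/ and /d/) is in the target of rule 2 but the environment (in an unstressed syllable) is not met → [e].
/d/ — between /e/ and /m/; rule 1 does not apply here → [d].
/m/ — not in any rule's target class → [m].
/a/ (between /m/ and /w/) occurs in an unstressed syllable → [ə] by rule 2.
/w/ (between /a/ and /n/) is unaffected → [w].
/n/ (between /w/ and /i/) fails the environment for rule 3, so it stays [n].
Rule 2 applies to /i/ (word-final: in an unstressed syllable) → [ə].

[mənwəˈmedməwnə]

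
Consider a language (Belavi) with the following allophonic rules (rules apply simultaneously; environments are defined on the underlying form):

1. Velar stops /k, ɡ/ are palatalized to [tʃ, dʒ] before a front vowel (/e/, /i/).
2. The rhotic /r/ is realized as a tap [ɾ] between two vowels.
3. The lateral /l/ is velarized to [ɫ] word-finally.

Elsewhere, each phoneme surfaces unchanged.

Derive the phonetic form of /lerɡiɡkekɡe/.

/l/ (word-initial) fails the environment for rule 3, so it stays [l].
/r/ — between /e/ and /ɡ/; rule 2 does not apply here → [r].
/ɡ/ — between /r/ and /i/, before a front vowel — surfaces as [dʒ] (rule 1).
/ɡ/ — between /i/ and /k/; rule 1 does not apply here → [ɡ].
/k/ meets the environment for rule 1 (before a front vowel) → [tʃ].
/k/ — between /e/ and /ɡ/; rule 1 does not apply here → [k].
/ɡ/ (between /k/ and /e/) occurs before a front vowel → [dʒ] by rule 1.

[lerdʒiɡtʃekdʒe]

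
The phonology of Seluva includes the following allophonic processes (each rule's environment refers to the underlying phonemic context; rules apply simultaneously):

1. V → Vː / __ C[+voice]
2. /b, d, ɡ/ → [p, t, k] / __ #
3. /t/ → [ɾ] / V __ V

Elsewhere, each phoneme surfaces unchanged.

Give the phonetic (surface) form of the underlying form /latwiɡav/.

[latwiːɡaːv]

/l/ — not in any rule's target class → [l].
/a/ — between /l/ and /t/; rule 1 does not apply here → [a].
/t/ — between /a/ and /w/; rule 3 does not apply here → [t].
/w/ (between /t/ and /i/): no rule targets it → [w].
/i/ — between /w/ and /ɡ/, before a voiced consonant — surfaces as [iː] (rule 1).
/ɡ/ (between /i/ and /a/): rule 2 targets it, but not word-finally → unchanged [ɡ].
/a/ — between /ɡ/ and /v/, before a voiced consonant — surfaces as [aː] (rule 1).
/v/ (word-final): no rule targets it → [v].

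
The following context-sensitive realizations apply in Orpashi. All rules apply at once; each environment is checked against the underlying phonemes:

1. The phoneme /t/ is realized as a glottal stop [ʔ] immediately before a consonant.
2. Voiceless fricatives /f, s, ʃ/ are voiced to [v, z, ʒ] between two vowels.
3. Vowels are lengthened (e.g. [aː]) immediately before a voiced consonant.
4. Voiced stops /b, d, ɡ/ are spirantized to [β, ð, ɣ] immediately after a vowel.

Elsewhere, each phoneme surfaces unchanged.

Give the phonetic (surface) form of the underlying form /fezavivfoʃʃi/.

[feːzaːviːvfoʃʃi]

/f/ (word-initial): rule 2 targets it, but not between two vowels → unchanged [f].
/e/ meets the environment for rule 3 (before a voiced consonant) → [eː].
/z/ (between /e/ and /a/) is unaffected → [z].
Rule 3 applies to /a/ (between /z/ and /v/: before a voiced consonant) → [aː].
/v/ (between /a/ and /i/): no rule targets it → [v].
/i/ (between /v/ and /v/) occurs before a voiced consonant → [iː] by rule 3.
/v/ — not in any rule's target class → [v].
/f/ (between /v/ and /o/): rule 2 targets it, but not between two vowels → unchanged [f].
/o/ (between /f/ and /ʃ/) fails the environment for rule 3, so it stays [o].
/ʃ/ (between /o/ and /ʃ/) fails the environment for rule 2, so it stays [ʃ].
/ʃ/ (between /ʃ/ and /i/) is in the target of rule 2 but the environment (between two vowels) is not met → [ʃ].
/i/ (word-final) is in the target of rule 3 but the environment (before a voiced consonant) is not met → [i].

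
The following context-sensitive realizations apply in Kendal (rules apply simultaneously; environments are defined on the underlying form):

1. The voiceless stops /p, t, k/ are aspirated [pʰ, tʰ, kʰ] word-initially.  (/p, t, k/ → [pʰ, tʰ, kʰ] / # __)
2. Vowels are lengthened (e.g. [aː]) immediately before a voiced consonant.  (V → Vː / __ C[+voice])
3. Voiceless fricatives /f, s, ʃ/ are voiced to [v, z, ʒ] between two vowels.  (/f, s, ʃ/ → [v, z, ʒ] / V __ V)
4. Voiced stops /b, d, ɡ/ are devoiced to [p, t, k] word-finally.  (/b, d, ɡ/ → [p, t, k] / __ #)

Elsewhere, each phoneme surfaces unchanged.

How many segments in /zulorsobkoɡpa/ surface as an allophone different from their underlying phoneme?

Segments that undergo a rule: /u/ → [uː] (rule 2); /o/ → [oː] (rule 2); /o/ → [oː] (rule 2); /o/ → [oː] (rule 2).
All other segments surface unchanged.

4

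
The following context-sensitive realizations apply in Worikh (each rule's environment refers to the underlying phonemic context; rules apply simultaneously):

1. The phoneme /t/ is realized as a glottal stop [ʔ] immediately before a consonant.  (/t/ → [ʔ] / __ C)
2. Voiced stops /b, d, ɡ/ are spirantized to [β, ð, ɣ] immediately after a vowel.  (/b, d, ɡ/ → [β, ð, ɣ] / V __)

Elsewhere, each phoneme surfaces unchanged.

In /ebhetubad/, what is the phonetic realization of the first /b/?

[β]

/b/ — between /e/ and /h/, immediately after a vowel — surfaces as [β] (rule 2).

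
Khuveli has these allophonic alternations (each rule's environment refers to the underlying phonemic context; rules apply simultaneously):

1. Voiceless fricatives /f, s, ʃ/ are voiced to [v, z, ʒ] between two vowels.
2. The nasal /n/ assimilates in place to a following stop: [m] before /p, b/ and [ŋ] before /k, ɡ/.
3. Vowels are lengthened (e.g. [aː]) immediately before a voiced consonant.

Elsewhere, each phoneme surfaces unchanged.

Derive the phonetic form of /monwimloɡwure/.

[moːnwiːmloːɡwuːre]

/m/ (word-initial) is unaffected → [m].
/o/ — between /m/ and /n/, before a voiced consonant — surfaces as [oː] (rule 3).
/n/ (between /o/ and /w/) fails the environment for rule 2, so it stays [n].
/w/ (between /n/ and /i/) is unaffected → [w].
/i/ meets the environment for rule 3 (before a voiced consonant) → [iː].
/m/ (between /i/ and /l/) is unaffected → [m].
/l/ stays [l].
/o/ — between /l/ and /ɡ/, before a voiced consonant — surfaces as [oː] (rule 3).
/ɡ/ (between /o/ and /w/): no rule targets it → [ɡ].
/w/ — not in any rule's target class → [w].
/u/ meets the environment for rule 3 (before a voiced consonant) → [uː].
/r/ stays [r].
/e/ — word-final; rule 3 does not apply here → [e].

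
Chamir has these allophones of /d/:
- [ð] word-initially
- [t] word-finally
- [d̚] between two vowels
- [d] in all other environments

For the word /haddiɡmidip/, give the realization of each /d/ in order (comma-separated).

[d], [d], [d̚]

Occurrence 1 (position 3): no conditioning environment matches → elsewhere allophone [d].
Occurrence 2 (position 4): no conditioning environment matches → elsewhere allophone [d].
Occurrence 3 (position 9): between two vowels → [d̚].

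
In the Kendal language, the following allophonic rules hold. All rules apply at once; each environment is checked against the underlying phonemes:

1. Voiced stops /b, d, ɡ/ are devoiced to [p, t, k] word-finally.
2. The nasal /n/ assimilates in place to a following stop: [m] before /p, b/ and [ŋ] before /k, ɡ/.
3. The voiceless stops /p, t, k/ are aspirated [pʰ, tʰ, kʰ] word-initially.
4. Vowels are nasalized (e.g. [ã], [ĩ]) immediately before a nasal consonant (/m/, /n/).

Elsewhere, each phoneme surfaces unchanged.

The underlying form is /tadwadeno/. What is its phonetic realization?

/t/ (word-initial) occurs word-initially → [tʰ] by rule 3.
/a/ (between /t/ and /d/) is in the target of rule 4 but the environment (before a nasal consonant) is not met → [a].
/d/ (between /a/ and /w/) fails the environment for rule 1, so it stays [d].
/a/ — between /w/ and /d/; rule 4 does not apply here → [a].
/d/ — between /a/ and /e/; rule 1 does not apply here → [d].
/e/ (between /d/ and /n/) occurs before a nasal consonant → [ẽ] by rule 4.
/n/ — between /e/ and /o/; rule 2 does not apply here → [n].
/o/ (word-final) fails the environment for rule 4, so it stays [o].

[tʰadwadẽno]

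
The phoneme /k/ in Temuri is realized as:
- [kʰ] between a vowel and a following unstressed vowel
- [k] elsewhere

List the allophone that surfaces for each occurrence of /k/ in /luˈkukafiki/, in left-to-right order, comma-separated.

[k], [kʰ], [kʰ]

Occurrence 1 (position 3): no conditioning environment matches → elsewhere allophone [k].
Occurrence 2 (position 5): between a vowel and a following unstressed vowel → [kʰ].
Occurrence 3 (position 9): between a vowel and a following unstressed vowel → [kʰ].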